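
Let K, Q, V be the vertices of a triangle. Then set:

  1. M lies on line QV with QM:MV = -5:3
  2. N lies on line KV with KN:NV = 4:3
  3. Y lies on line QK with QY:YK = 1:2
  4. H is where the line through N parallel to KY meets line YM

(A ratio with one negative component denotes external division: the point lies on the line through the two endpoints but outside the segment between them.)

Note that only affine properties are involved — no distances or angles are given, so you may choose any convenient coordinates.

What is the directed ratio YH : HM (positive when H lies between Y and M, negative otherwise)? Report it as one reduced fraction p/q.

Assign K = (0, 0), Q = (1, 0), V = (0, 1) — the answer is frame-independent, so this choice is without loss of generality.
1. M lies on line QV with QM:MV = -5:3 ⇒ M = (-3/2, 5/2)
2. N lies on line KV with KN:NV = 4:3 ⇒ N = (0, 4/7)
3. Y lies on line QK with QY:YK = 1:2 ⇒ Y = (2/3, 0)
4. H is where the line through N parallel to KY meets line YM ⇒ H = (6/35, 4/7)
H = Y + t·(M−Y) with t = 8/35, so YH:HM = t:(1−t) = 8/35:27/35

YH:HM = 8/27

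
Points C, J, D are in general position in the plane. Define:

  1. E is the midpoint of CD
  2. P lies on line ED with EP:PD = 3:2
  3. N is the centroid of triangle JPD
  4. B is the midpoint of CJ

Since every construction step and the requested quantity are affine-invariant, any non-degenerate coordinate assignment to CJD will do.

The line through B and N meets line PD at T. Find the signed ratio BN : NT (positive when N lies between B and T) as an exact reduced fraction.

BN:NT = 1/2

Assign C = (0, 0), J = (1, 0), D = (0, 1) — the answer is frame-independent, so this choice is without loss of generality.
1. E is the midpoint of CD ⇒ E = (0, 1/2)
2. P lies on line ED with EP:PD = 3:2 ⇒ P = (0, 4/5)
3. N is the centroid of triangle JPD ⇒ N = (1/3, 3/5)
4. B is the midpoint of CJ ⇒ B = (1/2, 0)
line BN meets PD at T = (0, 9/5)
N = B + t·(T−B) with t = 1/3, so BN:NT = 1/3:2/3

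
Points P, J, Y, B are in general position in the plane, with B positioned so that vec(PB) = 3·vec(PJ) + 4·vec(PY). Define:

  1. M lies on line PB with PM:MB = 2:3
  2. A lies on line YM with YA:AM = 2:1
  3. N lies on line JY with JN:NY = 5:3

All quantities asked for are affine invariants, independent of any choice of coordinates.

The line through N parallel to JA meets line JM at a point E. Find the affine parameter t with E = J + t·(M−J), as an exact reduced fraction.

Choose coordinates P = (0, 0), J = (1, 0), Y = (0, 1), B = (3, 4).
1. M lies on line PB with PM:MB = 2:3 ⇒ M = (6/5, 8/5)
2. A lies on line YM with YA:AM = 2:1 ⇒ A = (4/5, 7/5)
3. N lies on line JY with JN:NY = 5:3 ⇒ N = (3/8, 5/8)
through N parallel to JA: direction (-1/5, 7/5); meets JM at E = (3/4, -2)
E = J + t·(M−J) with t = -5/4

t = -5/4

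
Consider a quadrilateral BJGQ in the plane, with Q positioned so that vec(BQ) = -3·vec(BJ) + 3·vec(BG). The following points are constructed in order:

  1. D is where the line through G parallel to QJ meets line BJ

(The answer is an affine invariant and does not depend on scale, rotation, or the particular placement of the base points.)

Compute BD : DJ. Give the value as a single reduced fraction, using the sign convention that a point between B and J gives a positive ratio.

BD:DJ = -4

Assign B = (0, 0), J = (1, 0), G = (0, 1), Q = (-3, 3) — the answer is frame-independent, so this choice is without loss of generality.
1. D is where the line through G parallel to QJ meets line BJ ⇒ D = (4/3, 0)
D = B + t·(J−B) with t = 4/3, so BD:DJ = t:(1−t) = 4/3:-1/3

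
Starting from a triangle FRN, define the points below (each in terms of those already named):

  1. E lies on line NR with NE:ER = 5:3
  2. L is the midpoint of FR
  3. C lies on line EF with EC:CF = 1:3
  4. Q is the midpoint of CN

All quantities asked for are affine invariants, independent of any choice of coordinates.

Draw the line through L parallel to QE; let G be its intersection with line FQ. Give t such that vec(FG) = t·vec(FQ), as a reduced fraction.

t = 17/40

Choose coordinates F = (0, 0), R = (1, 0), N = (0, 1).
1. E lies on line NR with NE:ER = 5:3 ⇒ E = (5/8, 3/8)
2. L is the midpoint of FR ⇒ L = (1/2, 0)
3. C lies on line EF with EC:CF = 1:3 ⇒ C = (15/32, 9/32)
4. Q is the midpoint of CN ⇒ Q = (15/64, 41/64)
through L parallel to QE: direction (25/64, -17/64); meets FQ at G = (51/512, 697/2560)
G = F + t·(Q−F) with t = 17/40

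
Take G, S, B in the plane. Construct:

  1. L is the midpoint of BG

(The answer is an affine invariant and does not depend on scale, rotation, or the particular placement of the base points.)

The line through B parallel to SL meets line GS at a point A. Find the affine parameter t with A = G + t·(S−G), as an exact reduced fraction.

Assign G = (0, 0), S = (1, 0), B = (0, 1) — the answer is frame-independent, so this choice is without loss of generality.
1. L is the midpoint of BG ⇒ L = (0, 1/2)
through B parallel to SL: direction (-1, 1/2); meets GS at A = (2, 0)
A = G + t·(S−G) with t = 2

t = 2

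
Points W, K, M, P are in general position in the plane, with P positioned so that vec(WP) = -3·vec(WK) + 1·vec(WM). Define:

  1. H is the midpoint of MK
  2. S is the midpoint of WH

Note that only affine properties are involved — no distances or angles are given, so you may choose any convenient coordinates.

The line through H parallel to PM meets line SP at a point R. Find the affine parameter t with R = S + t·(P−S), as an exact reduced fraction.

Set W = (0, 0), K = (1, 0), M = (0, 1), P = (-3, 1); any affine frame gives the same invariant.
1. H is the midpoint of MK ⇒ H = (1/2, 1/2)
2. S is the midpoint of WH ⇒ S = (1/4, 1/4)
through H parallel to PM: direction (3, 0); meets SP at R = (-5/6, 1/2)
R = S + t·(P−S) with t = 1/3

t = 1/3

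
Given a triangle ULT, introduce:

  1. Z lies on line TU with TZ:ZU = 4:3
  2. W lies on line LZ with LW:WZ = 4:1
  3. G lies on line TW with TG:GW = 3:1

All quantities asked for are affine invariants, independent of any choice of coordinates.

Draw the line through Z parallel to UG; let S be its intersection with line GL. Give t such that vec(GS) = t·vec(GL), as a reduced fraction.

Assign U = (0, 0), L = (1, 0), T = (0, 1) — the answer is frame-independent, so this choice is without loss of generality.
1. Z lies on line TU with TZ:ZU = 4:3 ⇒ Z = (0, 3/7)
2. W lies on line LZ with LW:WZ = 4:1 ⇒ W = (1/5, 12/35)
3. G lies on line TW with TG:GW = 3:1 ⇒ G = (3/20, 71/140)
through Z parallel to UG: direction (3/20, 71/140); meets GL at S = (3/71, 4/7)
S = G + t·(L−G) with t = -9/71

t = -9/71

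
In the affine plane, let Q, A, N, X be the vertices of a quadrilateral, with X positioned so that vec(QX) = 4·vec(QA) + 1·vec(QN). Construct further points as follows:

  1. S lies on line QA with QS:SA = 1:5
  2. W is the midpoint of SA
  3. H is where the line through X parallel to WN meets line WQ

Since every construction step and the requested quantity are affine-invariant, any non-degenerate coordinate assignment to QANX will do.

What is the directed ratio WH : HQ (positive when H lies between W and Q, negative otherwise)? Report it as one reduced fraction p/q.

Choose coordinates Q = (0, 0), A = (1, 0), N = (0, 1), X = (4, 1).
1. S lies on line QA with QS:SA = 1:5 ⇒ S = (1/6, 0)
2. W is the midpoint of SA ⇒ W = (7/12, 0)
3. H is where the line through X parallel to WN meets line WQ ⇒ H = (55/12, 0)
H = W + t·(Q−W) with t = -48/7, so WH:HQ = t:(1−t) = -48/7:55/7

WH:HQ = -48/55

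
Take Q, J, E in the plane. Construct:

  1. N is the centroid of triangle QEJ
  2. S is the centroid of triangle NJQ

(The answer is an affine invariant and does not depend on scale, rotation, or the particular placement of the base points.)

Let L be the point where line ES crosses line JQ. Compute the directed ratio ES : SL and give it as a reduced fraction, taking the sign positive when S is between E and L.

ES:SL = 8

Set Q = (0, 0), J = (1, 0), E = (0, 1); any affine frame gives the same invariant.
1. N is the centroid of triangle QEJ ⇒ N = (1/3, 1/3)
2. S is the centroid of triangle NJQ ⇒ S = (4/9, 1/9)
line ES meets JQ at L = (1/2, 0)
S = E + t·(L−E) with t = 8/9, so ES:SL = 8/9:1/9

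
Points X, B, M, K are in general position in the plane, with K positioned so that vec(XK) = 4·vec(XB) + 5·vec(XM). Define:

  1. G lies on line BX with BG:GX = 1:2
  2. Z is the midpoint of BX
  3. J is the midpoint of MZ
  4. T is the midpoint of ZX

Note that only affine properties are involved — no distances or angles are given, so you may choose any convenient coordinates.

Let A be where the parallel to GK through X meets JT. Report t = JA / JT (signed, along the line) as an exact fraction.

Work in coordinates with X = (0, 0), B = (1, 0), M = (0, 1), K = (4, 5).
1. G lies on line BX with BG:GX = 1:2 ⇒ G = (2/3, 0)
2. Z is the midpoint of BX ⇒ Z = (1/2, 0)
3. J is the midpoint of MZ ⇒ J = (1/4, 1/2)
4. T is the midpoint of ZX ⇒ T = (1/4, 0)
through X parallel to GK: direction (10/3, 5); meets JT at A = (1/4, 3/8)
A = J + t·(T−J) with t = 1/4

t = 1/4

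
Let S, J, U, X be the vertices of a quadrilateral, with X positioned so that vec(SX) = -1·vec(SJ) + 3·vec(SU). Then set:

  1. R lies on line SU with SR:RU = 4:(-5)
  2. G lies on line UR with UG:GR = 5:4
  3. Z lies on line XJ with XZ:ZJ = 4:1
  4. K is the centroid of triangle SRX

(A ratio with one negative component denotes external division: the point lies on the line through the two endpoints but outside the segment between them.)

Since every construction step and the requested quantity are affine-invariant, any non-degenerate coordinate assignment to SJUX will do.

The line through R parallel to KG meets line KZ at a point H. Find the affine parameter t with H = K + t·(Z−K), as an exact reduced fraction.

Set S = (0, 0), J = (1, 0), U = (0, 1), X = (-1, 3); any affine frame gives the same invariant.
1. R lies on line SU with SR:RU = 4:(-5) ⇒ R = (0, -4)
2. G lies on line UR with UG:GR = 5:4 ⇒ G = (0, -16/9)
3. Z lies on line XJ with XZ:ZJ = 4:1 ⇒ Z = (3/5, 3/5)
4. K is the centroid of triangle SRX ⇒ K = (-1/3, -1/3)
through R parallel to KG: direction (1/3, -13/9); meets KZ at H = (-3/4, -3/4)
H = K + t·(Z−K) with t = -25/56

t = -25/56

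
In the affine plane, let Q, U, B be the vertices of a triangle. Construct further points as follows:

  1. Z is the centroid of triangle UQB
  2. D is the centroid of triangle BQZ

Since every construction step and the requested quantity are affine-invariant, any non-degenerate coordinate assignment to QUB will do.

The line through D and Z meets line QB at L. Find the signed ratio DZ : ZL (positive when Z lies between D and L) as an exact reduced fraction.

Set Q = (0, 0), U = (1, 0), B = (0, 1); any affine frame gives the same invariant.
1. Z is the centroid of triangle UQB ⇒ Z = (1/3, 1/3)
2. D is the centroid of triangle BQZ ⇒ D = (1/9, 4/9)
line DZ meets QB at L = (0, 1/2)
Z = D + t·(L−D) with t = -2, so DZ:ZL = -2:3

DZ:ZL = -2/3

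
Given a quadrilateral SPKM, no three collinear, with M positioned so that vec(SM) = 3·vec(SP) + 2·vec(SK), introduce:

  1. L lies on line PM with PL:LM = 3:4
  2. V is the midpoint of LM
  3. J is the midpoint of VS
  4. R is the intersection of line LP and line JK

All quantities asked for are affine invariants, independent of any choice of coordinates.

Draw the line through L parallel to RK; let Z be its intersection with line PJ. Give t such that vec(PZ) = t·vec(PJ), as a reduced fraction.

Choose coordinates S = (0, 0), P = (1, 0), K = (0, 1), M = (3, 2).
1. L lies on line PM with PL:LM = 3:4 ⇒ L = (13/7, 6/7)
2. V is the midpoint of LM ⇒ V = (17/7, 10/7)
3. J is the midpoint of VS ⇒ J = (17/14, 5/7)
4. R is the intersection of line LP and line JK ⇒ R = (34/21, 13/21)
through L parallel to RK: direction (-34/21, 8/21); meets PJ at Z = (118/91, 90/91)
Z = P + t·(J−P) with t = 18/13

t = 18/13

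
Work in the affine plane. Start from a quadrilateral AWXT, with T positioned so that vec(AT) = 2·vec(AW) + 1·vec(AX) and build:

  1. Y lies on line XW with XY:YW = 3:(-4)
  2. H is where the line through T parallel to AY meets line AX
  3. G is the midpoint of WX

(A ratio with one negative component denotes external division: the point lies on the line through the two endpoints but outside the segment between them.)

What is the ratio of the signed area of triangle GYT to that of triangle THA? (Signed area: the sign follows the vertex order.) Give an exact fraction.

Work in coordinates with A = (0, 0), W = (1, 0), X = (0, 1), T = (2, 1).
1. Y lies on line XW with XY:YW = 3:(-4) ⇒ Y = (-3, 4)
2. H is where the line through T parallel to AY meets line AX ⇒ H = (0, 11/3)
3. G is the midpoint of WX ⇒ G = (1/2, 1/2)
2·[GYT] = -7, 2·[THA] = 22/3
[GYT]:[THA] = -7:22/3 = -21/22

[GYT]:[THA] = -21/22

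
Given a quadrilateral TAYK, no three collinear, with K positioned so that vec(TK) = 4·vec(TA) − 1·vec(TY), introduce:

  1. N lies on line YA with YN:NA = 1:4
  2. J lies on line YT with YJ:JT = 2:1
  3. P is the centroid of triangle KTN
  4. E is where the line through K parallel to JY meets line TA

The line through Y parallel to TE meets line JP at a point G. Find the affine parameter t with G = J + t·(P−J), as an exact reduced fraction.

Assign T = (0, 0), A = (1, 0), Y = (0, 1), K = (4, -1) — the answer is frame-independent, so this choice is without loss of generality.
1. N lies on line YA with YN:NA = 1:4 ⇒ N = (1/5, 4/5)
2. J lies on line YT with YJ:JT = 2:1 ⇒ J = (0, 1/3)
3. P is the centroid of triangle KTN ⇒ P = (7/5, -1/15)
4. E is where the line through K parallel to JY meets line TA ⇒ E = (4, 0)
through Y parallel to TE: direction (4, 0); meets JP at G = (-7/3, 1)
G = J + t·(P−J) with t = -5/3

t = -5/3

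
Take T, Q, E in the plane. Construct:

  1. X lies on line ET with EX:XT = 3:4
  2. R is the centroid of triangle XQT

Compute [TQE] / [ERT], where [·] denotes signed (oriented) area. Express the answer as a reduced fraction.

Assign T = (0, 0), Q = (1, 0), E = (0, 1) — the answer is frame-independent, so this choice is without loss of generality.
1. X lies on line ET with EX:XT = 3:4 ⇒ X = (0, 4/7)
2. R is the centroid of triangle XQT ⇒ R = (1/3, 4/21)
2·[TQE] = 1, 2·[ERT] = -1/3
[TQE]:[ERT] = 1:-1/3 = -3

[TQE]:[ERT] = -3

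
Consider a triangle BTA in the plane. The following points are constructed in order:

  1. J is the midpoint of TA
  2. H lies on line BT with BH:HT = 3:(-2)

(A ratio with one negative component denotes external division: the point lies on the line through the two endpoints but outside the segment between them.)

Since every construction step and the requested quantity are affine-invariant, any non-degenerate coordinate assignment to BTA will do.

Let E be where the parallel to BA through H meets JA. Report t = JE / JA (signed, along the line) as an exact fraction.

Set B = (0, 0), T = (1, 0), A = (0, 1); any affine frame gives the same invariant.
1. J is the midpoint of TA ⇒ J = (1/2, 1/2)
2. H lies on line BT with BH:HT = 3:(-2) ⇒ H = (3, 0)
through H parallel to BA: direction (0, 1); meets JA at E = (3, -2)
E = J + t·(A−J) with t = -5

t = -5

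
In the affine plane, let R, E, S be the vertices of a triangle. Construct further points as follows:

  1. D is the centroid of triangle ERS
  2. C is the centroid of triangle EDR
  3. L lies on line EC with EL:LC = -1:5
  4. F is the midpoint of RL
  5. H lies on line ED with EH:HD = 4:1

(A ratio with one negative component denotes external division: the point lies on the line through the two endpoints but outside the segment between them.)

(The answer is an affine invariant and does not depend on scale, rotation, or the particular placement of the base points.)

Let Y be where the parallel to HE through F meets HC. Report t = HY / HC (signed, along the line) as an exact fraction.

t = 11/8

Set R = (0, 0), E = (1, 0), S = (0, 1); any affine frame gives the same invariant.
1. D is the centroid of triangle ERS ⇒ D = (1/3, 1/3)
2. C is the centroid of triangle EDR ⇒ C = (4/9, 1/9)
3. L lies on line EC with EL:LC = -1:5 ⇒ L = (41/36, -1/36)
4. F is the midpoint of RL ⇒ F = (41/72, -1/72)
5. H lies on line ED with EH:HD = 4:1 ⇒ H = (7/15, 4/15)
through F parallel to HE: direction (8/15, -4/15); meets HC at Y = (157/360, 19/360)
Y = H + t·(C−H) with t = 11/8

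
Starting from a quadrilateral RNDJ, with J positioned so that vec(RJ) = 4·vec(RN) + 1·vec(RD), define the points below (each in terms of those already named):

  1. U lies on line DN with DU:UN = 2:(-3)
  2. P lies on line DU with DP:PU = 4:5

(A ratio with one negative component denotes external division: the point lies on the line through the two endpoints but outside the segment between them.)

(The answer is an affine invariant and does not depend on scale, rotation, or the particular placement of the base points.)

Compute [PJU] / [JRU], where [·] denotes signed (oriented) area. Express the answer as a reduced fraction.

Work in coordinates with R = (0, 0), N = (1, 0), D = (0, 1), J = (4, 1).
1. U lies on line DN with DU:UN = 2:(-3) ⇒ U = (-2, 3)
2. P lies on line DU with DP:PU = 4:5 ⇒ P = (-8/9, 17/9)
2·[PJU] = 40/9, 2·[JRU] = -14
[PJU]:[JRU] = 40/9:-14 = -20/63

[PJU]:[JRU] = -20/63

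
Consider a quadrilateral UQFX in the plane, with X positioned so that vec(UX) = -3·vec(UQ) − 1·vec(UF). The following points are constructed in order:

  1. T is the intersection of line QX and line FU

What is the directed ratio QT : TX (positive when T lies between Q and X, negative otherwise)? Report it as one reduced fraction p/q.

Work in coordinates with U = (0, 0), Q = (1, 0), F = (0, 1), X = (-3, -1).
1. T is the intersection of line QX and line FU ⇒ T = (0, -1/4)
T = Q + t·(X−Q) with t = 1/4, so QT:TX = t:(1−t) = 1/4:3/4

QT:TX = 1/3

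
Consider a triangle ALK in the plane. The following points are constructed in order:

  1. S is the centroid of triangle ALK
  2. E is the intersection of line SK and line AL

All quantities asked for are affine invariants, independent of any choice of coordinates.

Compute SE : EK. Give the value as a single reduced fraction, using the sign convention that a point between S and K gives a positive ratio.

SE:EK = -1/3

Set A = (0, 0), L = (1, 0), K = (0, 1); any affine frame gives the same invariant.
1. S is the centroid of triangle ALK ⇒ S = (1/3, 1/3)
2. E is the intersection of line SK and line AL ⇒ E = (1/2, 0)
E = S + t·(K−S) with t = -1/2, so SE:EK = t:(1−t) = -1/2:3/2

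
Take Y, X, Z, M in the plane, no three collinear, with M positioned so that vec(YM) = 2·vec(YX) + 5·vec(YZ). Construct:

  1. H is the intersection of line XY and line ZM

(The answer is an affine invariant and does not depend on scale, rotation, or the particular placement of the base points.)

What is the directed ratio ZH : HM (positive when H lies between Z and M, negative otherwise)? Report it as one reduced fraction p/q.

Work in coordinates with Y = (0, 0), X = (1, 0), Z = (0, 1), M = (2, 5).
1. H is the intersection of line XY and line ZM ⇒ H = (-1/2, 0)
H = Z + t·(M−Z) with t = -1/4, so ZH:HM = t:(1−t) = -1/4:5/4

ZH:HM = -1/5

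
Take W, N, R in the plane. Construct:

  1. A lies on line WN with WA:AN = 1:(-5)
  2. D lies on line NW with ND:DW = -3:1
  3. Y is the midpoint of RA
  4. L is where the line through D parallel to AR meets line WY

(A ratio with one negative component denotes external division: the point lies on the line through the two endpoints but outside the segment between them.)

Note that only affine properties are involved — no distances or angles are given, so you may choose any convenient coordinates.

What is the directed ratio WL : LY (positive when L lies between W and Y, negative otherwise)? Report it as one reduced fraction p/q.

Assign W = (0, 0), N = (1, 0), R = (0, 1) — the answer is frame-independent, so this choice is without loss of generality.
1. A lies on line WN with WA:AN = 1:(-5) ⇒ A = (-1/4, 0)
2. D lies on line NW with ND:DW = -3:1 ⇒ D = (-1/2, 0)
3. Y is the midpoint of RA ⇒ Y = (-1/8, 1/2)
4. L is where the line through D parallel to AR meets line WY ⇒ L = (-1/4, 1)
L = W + t·(Y−W) with t = 2, so WL:LY = t:(1−t) = 2:-1

WL:LY = -2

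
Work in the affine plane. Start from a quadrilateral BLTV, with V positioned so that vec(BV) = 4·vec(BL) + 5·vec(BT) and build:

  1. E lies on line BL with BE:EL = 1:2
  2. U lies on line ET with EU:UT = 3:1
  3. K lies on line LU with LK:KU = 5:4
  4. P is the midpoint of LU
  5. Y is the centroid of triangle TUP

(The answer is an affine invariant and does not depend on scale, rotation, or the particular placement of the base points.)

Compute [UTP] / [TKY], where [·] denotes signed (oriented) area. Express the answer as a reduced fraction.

[UTP]:[TKY] = 27/7

Choose coordinates B = (0, 0), L = (1, 0), T = (0, 1), V = (4, 5).
1. E lies on line BL with BE:EL = 1:2 ⇒ E = (1/3, 0)
2. U lies on line ET with EU:UT = 3:1 ⇒ U = (1/12, 3/4)
3. K lies on line LU with LK:KU = 5:4 ⇒ K = (53/108, 5/12)
4. P is the midpoint of LU ⇒ P = (13/24, 3/8)
5. Y is the centroid of triangle TUP ⇒ Y = (5/24, 17/24)
2·[UTP] = -1/12, 2·[TKY] = -7/324
[UTP]:[TKY] = -1/12:-7/324 = 27/7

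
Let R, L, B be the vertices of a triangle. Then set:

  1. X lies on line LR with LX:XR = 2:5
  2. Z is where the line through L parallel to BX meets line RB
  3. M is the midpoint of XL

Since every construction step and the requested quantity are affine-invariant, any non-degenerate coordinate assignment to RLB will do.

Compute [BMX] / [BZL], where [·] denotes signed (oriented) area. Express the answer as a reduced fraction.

Set R = (0, 0), L = (1, 0), B = (0, 1); any affine frame gives the same invariant.
1. X lies on line LR with LX:XR = 2:5 ⇒ X = (5/7, 0)
2. Z is where the line through L parallel to BX meets line RB ⇒ Z = (0, 7/5)
3. M is the midpoint of XL ⇒ M = (6/7, 0)
2·[BMX] = -1/7, 2·[BZL] = -2/5
[BMX]:[BZL] = -1/7:-2/5 = 5/14

[BMX]:[BZL] = 5/14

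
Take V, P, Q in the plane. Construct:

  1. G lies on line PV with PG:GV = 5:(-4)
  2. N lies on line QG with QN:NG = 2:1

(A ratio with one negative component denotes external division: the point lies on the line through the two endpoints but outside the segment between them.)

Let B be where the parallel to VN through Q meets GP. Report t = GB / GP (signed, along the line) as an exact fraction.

t = 12/5

Work in coordinates with V = (0, 0), P = (1, 0), Q = (0, 1).
1. G lies on line PV with PG:GV = 5:(-4) ⇒ G = (-4, 0)
2. N lies on line QG with QN:NG = 2:1 ⇒ N = (-8/3, 1/3)
through Q parallel to VN: direction (-8/3, 1/3); meets GP at B = (8, 0)
B = G + t·(P−G) with t = 12/5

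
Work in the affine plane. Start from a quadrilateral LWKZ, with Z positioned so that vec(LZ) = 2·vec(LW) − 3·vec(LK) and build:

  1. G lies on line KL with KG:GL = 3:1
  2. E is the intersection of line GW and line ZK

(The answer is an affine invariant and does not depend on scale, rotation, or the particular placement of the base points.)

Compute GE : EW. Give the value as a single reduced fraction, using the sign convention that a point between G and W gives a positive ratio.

GE:EW = 3/4

Set L = (0, 0), W = (1, 0), K = (0, 1), Z = (2, -3); any affine frame gives the same invariant.
1. G lies on line KL with KG:GL = 3:1 ⇒ G = (0, 1/4)
2. E is the intersection of line GW and line ZK ⇒ E = (3/7, 1/7)
E = G + t·(W−G) with t = 3/7, so GE:EW = t:(1−t) = 3/7:4/7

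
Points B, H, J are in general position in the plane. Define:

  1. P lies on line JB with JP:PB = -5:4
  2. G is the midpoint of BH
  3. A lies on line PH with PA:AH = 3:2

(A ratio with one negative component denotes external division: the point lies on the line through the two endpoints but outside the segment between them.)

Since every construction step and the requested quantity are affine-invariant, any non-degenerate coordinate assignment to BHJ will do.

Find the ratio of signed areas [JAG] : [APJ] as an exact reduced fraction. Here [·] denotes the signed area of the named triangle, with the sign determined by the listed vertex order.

[JAG]:[APJ] = -7/30

Assign B = (0, 0), H = (1, 0), J = (0, 1) — the answer is frame-independent, so this choice is without loss of generality.
1. P lies on line JB with JP:PB = -5:4 ⇒ P = (0, -4)
2. G is the midpoint of BH ⇒ G = (1/2, 0)
3. A lies on line PH with PA:AH = 3:2 ⇒ A = (3/5, -8/5)
2·[JAG] = 7/10, 2·[APJ] = -3
[JAG]:[APJ] = 7/10:-3 = -7/30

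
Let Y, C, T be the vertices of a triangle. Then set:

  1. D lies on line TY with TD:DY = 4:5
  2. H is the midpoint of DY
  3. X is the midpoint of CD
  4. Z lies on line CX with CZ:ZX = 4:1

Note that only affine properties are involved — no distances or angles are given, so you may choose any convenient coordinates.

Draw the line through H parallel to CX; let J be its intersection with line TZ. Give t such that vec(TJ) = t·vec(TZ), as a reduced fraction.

Set Y = (0, 0), C = (1, 0), T = (0, 1); any affine frame gives the same invariant.
1. D lies on line TY with TD:DY = 4:5 ⇒ D = (0, 5/9)
2. H is the midpoint of DY ⇒ H = (0, 5/18)
3. X is the midpoint of CD ⇒ X = (1/2, 5/18)
4. Z lies on line CX with CZ:ZX = 4:1 ⇒ Z = (3/5, 2/9)
through H parallel to CX: direction (-1/2, 5/18); meets TZ at J = (39/40, -19/72)
J = T + t·(Z−T) with t = 13/8

t = 13/8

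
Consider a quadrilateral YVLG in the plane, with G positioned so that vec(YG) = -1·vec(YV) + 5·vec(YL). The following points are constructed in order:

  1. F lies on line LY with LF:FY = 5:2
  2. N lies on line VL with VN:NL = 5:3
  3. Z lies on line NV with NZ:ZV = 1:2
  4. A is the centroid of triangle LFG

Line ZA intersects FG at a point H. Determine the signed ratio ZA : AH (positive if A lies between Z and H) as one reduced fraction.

ZA:AH = 111/10

Set Y = (0, 0), V = (1, 0), L = (0, 1), G = (-1, 5); any affine frame gives the same invariant.
1. F lies on line LY with LF:FY = 5:2 ⇒ F = (0, 2/7)
2. N lies on line VL with VN:NL = 5:3 ⇒ N = (3/8, 5/8)
3. Z lies on line NV with NZ:ZV = 1:2 ⇒ Z = (7/12, 5/12)
4. A is the centroid of triangle LFG ⇒ A = (-1/3, 44/21)
line ZA meets FG at H = (-277/666, 3491/1554)
A = Z + t·(H−Z) with t = 111/121, so ZA:AH = 111/121:10/121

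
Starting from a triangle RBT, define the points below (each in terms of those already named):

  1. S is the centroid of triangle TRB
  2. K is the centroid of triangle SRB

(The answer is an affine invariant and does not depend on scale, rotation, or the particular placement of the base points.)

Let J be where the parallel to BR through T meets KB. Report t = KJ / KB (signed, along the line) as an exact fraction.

t = -8

Set R = (0, 0), B = (1, 0), T = (0, 1); any affine frame gives the same invariant.
1. S is the centroid of triangle TRB ⇒ S = (1/3, 1/3)
2. K is the centroid of triangle SRB ⇒ K = (4/9, 1/9)
through T parallel to BR: direction (-1, 0); meets KB at J = (-4, 1)
J = K + t·(B−K) with t = -8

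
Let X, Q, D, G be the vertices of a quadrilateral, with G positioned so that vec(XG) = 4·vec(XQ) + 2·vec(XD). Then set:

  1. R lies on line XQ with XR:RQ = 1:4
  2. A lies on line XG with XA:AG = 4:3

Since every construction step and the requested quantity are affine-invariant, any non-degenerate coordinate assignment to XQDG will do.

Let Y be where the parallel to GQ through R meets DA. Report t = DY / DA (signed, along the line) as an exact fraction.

Set X = (0, 0), Q = (1, 0), D = (0, 1), G = (4, 2); any affine frame gives the same invariant.
1. R lies on line XQ with XR:RQ = 1:4 ⇒ R = (1/5, 0)
2. A lies on line XG with XA:AG = 4:3 ⇒ A = (16/7, 8/7)
through R parallel to GQ: direction (-3, -2); meets DA at Y = (272/145, 162/145)
Y = D + t·(A−D) with t = 119/145

t = 119/145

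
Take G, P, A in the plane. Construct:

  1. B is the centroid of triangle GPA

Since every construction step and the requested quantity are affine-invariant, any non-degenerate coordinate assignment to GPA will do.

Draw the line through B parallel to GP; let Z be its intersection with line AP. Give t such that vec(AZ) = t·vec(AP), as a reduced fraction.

Set G = (0, 0), P = (1, 0), A = (0, 1); any affine frame gives the same invariant.
1. B is the centroid of triangle GPA ⇒ B = (1/3, 1/3)
through B parallel to GP: direction (1, 0); meets AP at Z = (2/3, 1/3)
Z = A + t·(P−A) with t = 2/3

t = 2/3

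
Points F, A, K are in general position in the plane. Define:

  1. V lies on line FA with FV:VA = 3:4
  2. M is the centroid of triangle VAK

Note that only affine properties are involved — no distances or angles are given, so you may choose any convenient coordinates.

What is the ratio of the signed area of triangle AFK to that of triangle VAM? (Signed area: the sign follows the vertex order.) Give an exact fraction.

[AFK]:[VAM] = -21/4

Work in coordinates with F = (0, 0), A = (1, 0), K = (0, 1).
1. V lies on line FA with FV:VA = 3:4 ⇒ V = (3/7, 0)
2. M is the centroid of triangle VAK ⇒ M = (10/21, 1/3)
2·[AFK] = -1, 2·[VAM] = 4/21
[AFK]:[VAM] = -1:4/21 = -21/4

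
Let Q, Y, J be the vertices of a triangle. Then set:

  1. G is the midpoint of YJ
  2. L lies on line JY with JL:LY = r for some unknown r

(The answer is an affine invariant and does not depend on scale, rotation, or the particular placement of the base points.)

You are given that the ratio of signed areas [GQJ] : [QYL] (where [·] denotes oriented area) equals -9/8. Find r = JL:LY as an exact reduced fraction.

Work in coordinates with Q = (0, 0), Y = (1, 0), J = (0, 1).
1. G is the midpoint of YJ ⇒ G = (1/2, 1/2)
2. With JL:LY = r, write λ = r/(r+1) so L = J + λ·(Y−J); L is affine-linear in λ
Every point depending on L is an affine combination of L and λ-independent points, so each such coordinate is linear in λ; the λ² term in each signed area is a multiple of (Y−J)×(Y−J) = 0, so 2·[GQJ] and 2·[QYL] are each linear in λ. Evaluating at λ=0 and λ=1:
  2·[GQJ] = -1/2,   2·[QYL] = −λ + 1
So [GQJ]:[QYL] = (-1/2) / (−λ + 1). Setting this equal to -9/8:
  -1/2 = -9/8·(−λ + 1)  ⇒  λ = 5/9
Then r = λ/(1−λ) = (5/9)/(4/9) = 5/4. Check: with r = 5/4, L = (5/9, 4/9) and [GQJ]:[QYL] = -9/8 as required.

r = 5/4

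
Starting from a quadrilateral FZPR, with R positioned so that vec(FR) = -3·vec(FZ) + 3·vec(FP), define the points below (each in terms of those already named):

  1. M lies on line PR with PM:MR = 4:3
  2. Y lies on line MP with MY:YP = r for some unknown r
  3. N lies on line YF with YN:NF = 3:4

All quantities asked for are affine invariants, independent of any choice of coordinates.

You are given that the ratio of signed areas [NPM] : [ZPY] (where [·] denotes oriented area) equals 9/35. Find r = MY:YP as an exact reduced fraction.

Work in coordinates with F = (0, 0), Z = (1, 0), P = (0, 1), R = (-3, 3).
1. M lies on line PR with PM:MR = 4:3 ⇒ M = (-12/7, 15/7)
2. With MY:YP = r, write λ = r/(r+1) so Y = M + λ·(P−M); Y is affine-linear in λ
3. N lies on line YF with YN:NF = 3:4 ⇒ N is an affine combination of earlier points and hence also affine-linear in λ
Every point depending on Y is an affine combination of Y and λ-independent points, so each such coordinate is linear in λ; the λ² term in each signed area is a multiple of (P−M)×(P−M) = 0, so 2·[NPM] and 2·[ZPY] are each linear in λ. Evaluating at λ=0 and λ=1:
  2·[NPM] = 36/49,   2·[ZPY] = -4/7·λ + 4/7
So [NPM]:[ZPY] = (36/49) / (-4/7·λ + 4/7). Setting this equal to 9/35:
  36/49 = 9/35·(-4/7·λ + 4/7)  ⇒  λ = -4
Then r = λ/(1−λ) = (-4)/(5) = -4/5. Check: with r = -4/5, Y = (-60/7, 47/7) and [NPM]:[ZPY] = 9/35 as required.

r = -4/5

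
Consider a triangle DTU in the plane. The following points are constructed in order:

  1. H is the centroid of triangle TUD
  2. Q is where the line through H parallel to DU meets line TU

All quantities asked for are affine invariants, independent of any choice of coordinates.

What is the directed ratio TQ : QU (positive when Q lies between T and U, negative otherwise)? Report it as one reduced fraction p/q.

Assign D = (0, 0), T = (1, 0), U = (0, 1) — the answer is frame-independent, so this choice is without loss of generality.
1. H is the centroid of triangle TUD ⇒ H = (1/3, 1/3)
2. Q is where the line through H parallel to DU meets line TU ⇒ Q = (1/3, 2/3)
Q = T + t·(U−T) with t = 2/3, so TQ:QU = t:(1−t) = 2/3:1/3

TQ:QU = 2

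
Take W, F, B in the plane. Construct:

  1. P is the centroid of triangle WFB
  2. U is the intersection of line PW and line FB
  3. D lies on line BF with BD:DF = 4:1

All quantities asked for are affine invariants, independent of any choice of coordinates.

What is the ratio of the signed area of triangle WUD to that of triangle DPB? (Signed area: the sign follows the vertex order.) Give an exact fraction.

Choose coordinates W = (0, 0), F = (1, 0), B = (0, 1).
1. P is the centroid of triangle WFB ⇒ P = (1/3, 1/3)
2. U is the intersection of line PW and line FB ⇒ U = (1/2, 1/2)
3. D lies on line BF with BD:DF = 4:1 ⇒ D = (4/5, 1/5)
2·[WUD] = -3/10, 2·[DPB] = -4/15
[WUD]:[DPB] = -3/10:-4/15 = 9/8

[WUD]:[DPB] = 9/8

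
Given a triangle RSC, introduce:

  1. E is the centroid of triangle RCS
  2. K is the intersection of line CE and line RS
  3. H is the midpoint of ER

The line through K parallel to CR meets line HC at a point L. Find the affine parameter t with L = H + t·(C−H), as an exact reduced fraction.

Set R = (0, 0), S = (1, 0), C = (0, 1); any affine frame gives the same invariant.
1. E is the centroid of triangle RCS ⇒ E = (1/3, 1/3)
2. K is the intersection of line CE and line RS ⇒ K = (1/2, 0)
3. H is the midpoint of ER ⇒ H = (1/6, 1/6)
through K parallel to CR: direction (0, -1); meets HC at L = (1/2, -3/2)
L = H + t·(C−H) with t = -2

t = -2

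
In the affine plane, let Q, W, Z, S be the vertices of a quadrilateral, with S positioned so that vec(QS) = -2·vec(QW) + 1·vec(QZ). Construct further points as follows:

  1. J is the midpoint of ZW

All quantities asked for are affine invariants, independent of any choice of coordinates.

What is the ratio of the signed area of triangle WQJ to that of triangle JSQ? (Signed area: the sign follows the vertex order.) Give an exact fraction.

Work in coordinates with Q = (0, 0), W = (1, 0), Z = (0, 1), S = (-2, 1).
1. J is the midpoint of ZW ⇒ J = (1/2, 1/2)
2·[WQJ] = -1/2, 2·[JSQ] = 3/2
[WQJ]:[JSQ] = -1/2:3/2 = -1/3

[WQJ]:[JSQ] = -1/3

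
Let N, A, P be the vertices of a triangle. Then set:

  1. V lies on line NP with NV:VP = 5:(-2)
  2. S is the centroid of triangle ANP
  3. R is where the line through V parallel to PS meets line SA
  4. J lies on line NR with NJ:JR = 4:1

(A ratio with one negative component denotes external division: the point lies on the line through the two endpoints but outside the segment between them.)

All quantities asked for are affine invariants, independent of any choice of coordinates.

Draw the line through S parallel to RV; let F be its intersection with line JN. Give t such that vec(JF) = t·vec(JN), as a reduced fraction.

t = 1/4

Choose coordinates N = (0, 0), A = (1, 0), P = (0, 1).
1. V lies on line NP with NV:VP = 5:(-2) ⇒ V = (0, 5/3)
2. S is the centroid of triangle ANP ⇒ S = (1/3, 1/3)
3. R is where the line through V parallel to PS meets line SA ⇒ R = (7/9, 1/9)
4. J lies on line NR with NJ:JR = 4:1 ⇒ J = (28/45, 4/45)
through S parallel to RV: direction (-7/9, 14/9); meets JN at F = (7/15, 1/15)
F = J + t·(N−J) with t = 1/4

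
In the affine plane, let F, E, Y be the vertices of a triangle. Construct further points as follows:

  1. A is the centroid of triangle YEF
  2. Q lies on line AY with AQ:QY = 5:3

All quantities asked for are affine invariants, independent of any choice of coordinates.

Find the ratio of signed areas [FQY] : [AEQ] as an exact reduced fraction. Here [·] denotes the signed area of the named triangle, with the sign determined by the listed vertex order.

Choose coordinates F = (0, 0), E = (1, 0), Y = (0, 1).
1. A is the centroid of triangle YEF ⇒ A = (1/3, 1/3)
2. Q lies on line AY with AQ:QY = 5:3 ⇒ Q = (1/8, 3/4)
2·[FQY] = 1/8, 2·[AEQ] = 5/24
[FQY]:[AEQ] = 1/8:5/24 = 3/5

[FQY]:[AEQ] = 3/5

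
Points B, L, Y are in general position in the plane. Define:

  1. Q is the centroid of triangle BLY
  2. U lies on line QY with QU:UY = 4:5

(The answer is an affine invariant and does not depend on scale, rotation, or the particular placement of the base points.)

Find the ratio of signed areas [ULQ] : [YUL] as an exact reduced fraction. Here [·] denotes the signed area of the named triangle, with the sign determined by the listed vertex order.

Assign B = (0, 0), L = (1, 0), Y = (0, 1) — the answer is frame-independent, so this choice is without loss of generality.
1. Q is the centroid of triangle BLY ⇒ Q = (1/3, 1/3)
2. U lies on line QY with QU:UY = 4:5 ⇒ U = (5/27, 17/27)
2·[ULQ] = -4/27, 2·[YUL] = 5/27
[ULQ]:[YUL] = -4/27:5/27 = -4/5

[ULQ]:[YUL] = -4/5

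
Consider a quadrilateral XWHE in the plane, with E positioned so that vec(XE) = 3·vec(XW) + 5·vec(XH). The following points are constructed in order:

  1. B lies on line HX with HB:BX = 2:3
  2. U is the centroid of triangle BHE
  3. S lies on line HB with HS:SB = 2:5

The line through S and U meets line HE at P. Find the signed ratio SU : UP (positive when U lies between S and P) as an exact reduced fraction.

SU:UP = -1/7

Choose coordinates X = (0, 0), W = (1, 0), H = (0, 1), E = (3, 5).
1. B lies on line HX with HB:BX = 2:3 ⇒ B = (0, 3/5)
2. U is the centroid of triangle BHE ⇒ U = (1, 11/5)
3. S lies on line HB with HS:SB = 2:5 ⇒ S = (0, 31/35)
line SU meets HE at P = (-6, -7)
U = S + t·(P−S) with t = -1/6, so SU:UP = -1/6:7/6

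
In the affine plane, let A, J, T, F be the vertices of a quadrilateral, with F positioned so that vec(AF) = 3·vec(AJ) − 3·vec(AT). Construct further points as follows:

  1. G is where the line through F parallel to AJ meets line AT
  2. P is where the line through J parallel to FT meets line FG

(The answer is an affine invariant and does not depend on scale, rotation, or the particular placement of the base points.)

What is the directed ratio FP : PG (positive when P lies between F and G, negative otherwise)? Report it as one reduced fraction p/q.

Set A = (0, 0), J = (1, 0), T = (0, 1), F = (3, -3); any affine frame gives the same invariant.
1. G is where the line through F parallel to AJ meets line AT ⇒ G = (0, -3)
2. P is where the line through J parallel to FT meets line FG ⇒ P = (13/4, -3)
P = F + t·(G−F) with t = -1/12, so FP:PG = t:(1−t) = -1/12:13/12

FP:PG = -1/13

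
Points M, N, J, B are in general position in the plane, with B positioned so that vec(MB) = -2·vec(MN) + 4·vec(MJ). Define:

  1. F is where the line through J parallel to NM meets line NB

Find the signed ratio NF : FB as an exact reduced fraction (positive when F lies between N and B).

NF:FB = 1/3

Assign M = (0, 0), N = (1, 0), J = (0, 1), B = (-2, 4) — the answer is frame-independent, so this choice is without loss of generality.
1. F is where the line through J parallel to NM meets line NB ⇒ F = (1/4, 1)
F = N + t·(B−N) with t = 1/4, so NF:FB = t:(1−t) = 1/4:3/4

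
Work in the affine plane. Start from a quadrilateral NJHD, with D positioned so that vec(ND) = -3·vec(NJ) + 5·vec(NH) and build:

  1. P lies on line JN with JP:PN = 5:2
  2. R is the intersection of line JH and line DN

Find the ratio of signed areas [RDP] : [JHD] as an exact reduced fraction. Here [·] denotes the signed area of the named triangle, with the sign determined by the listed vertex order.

Work in coordinates with N = (0, 0), J = (1, 0), H = (0, 1), D = (-3, 5).
1. P lies on line JN with JP:PN = 5:2 ⇒ P = (2/7, 0)
2. R is the intersection of line JH and line DN ⇒ R = (-3/2, 5/2)
2·[RDP] = -5/7, 2·[JHD] = -1
[RDP]:[JHD] = -5/7:-1 = 5/7

[RDP]:[JHD] = 5/7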